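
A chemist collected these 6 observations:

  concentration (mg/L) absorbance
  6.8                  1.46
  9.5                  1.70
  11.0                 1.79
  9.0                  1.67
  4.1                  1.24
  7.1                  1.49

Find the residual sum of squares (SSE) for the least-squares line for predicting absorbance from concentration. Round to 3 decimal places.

0.001

n = 6, Σx = 47.5, Σy = 9.35, Σxy = 76.461, Σx² = 405.71, Σy² = 14.7723
Sxx = Σx² − (Σx)²/n = 405.71 − 376.041667 = 29.668333
Sxy = Σxy − (Σx)(Σy)/n = 76.461 − 74.020833 = 2.440167
Syy = Σy² − (Σy)²/n = 14.7723 − 14.570417 = 0.201883
b = Sxy/Sxx = 2.440167/29.668333 = 0.082248
SSE = Syy − b·Sxy = 0.201883 − 0.082248·2.440167 = 0.001184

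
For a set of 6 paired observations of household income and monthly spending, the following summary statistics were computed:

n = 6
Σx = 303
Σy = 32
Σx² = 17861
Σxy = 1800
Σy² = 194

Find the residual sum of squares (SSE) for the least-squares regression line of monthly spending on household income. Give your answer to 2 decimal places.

Sxx = Σx² − (Σx)²/n = 17861 − 15301.5 = 2559.5
Sxy = Σxy − (Σx)(Σy)/n = 1800 − 1616 = 184
Syy = Σy² − (Σy)²/n = 194 − 170.666667 = 23.333333
b = Sxy/Sxx = 184/2559.5 = 0.071889
SSE = Syy − b·Sxy = 23.333333 − 0.071889·184 = 10.105750

10.11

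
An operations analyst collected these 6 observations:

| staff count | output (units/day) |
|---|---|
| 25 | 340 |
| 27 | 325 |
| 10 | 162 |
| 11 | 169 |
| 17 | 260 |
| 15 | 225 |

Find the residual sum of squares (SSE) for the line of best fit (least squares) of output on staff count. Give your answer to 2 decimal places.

n = 6, Σx = 105, Σy = 1481, Σxy = 28549, Σx² = 2089, Σy² = 394255
Sxx = Σx² − (Σx)²/n = 2089 − 1837.5 = 251.5
Sxy = Σxy − (Σx)(Σy)/n = 28549 − 25917.5 = 2631.5
Syy = Σy² − (Σy)²/n = 394255 − 365560.166667 = 28694.833333
b = Sxy/Sxx = 2631.5/251.5 = 10.463221
SSE = Syy − b·Sxy = 28694.833333 − 10.463221·2631.5 = 1160.868125

1160.87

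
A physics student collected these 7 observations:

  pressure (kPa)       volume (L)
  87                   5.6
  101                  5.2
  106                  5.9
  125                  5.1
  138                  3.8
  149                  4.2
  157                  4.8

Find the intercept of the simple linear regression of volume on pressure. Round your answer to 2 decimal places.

n = 7, Σx = 863, Σy = 34.6, Σxy = 4179.1, Σx² = 110525
Sxx = Σx² − (Σx)²/n = 110525 − 106395.571429 = 4129.428571
Sxy = Σxy − (Σx)(Σy)/n = 4179.1 − 4265.685714 = -86.585714
b = Sxy/Sxx = -86.585714/4129.428571 = -0.020968
a = ȳ − b·x̄ = 4.942857 − (-0.020968)·123.285714 = 7.527908

7.53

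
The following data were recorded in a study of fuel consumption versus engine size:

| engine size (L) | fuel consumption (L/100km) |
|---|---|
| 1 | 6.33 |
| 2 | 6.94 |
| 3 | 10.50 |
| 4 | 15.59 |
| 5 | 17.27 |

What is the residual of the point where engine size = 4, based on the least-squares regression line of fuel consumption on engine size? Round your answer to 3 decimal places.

n = 5, Σx = 15, Σy = 56.63, Σxy = 200.42, Σx² = 55
Sxx = Σx² − (Σx)²/n = 55 − 45 = 10
Sxy = Σxy − (Σx)(Σy)/n = 200.42 − 169.89 = 30.53
b = Sxy/Sxx = 30.53/10 = 3.053
a = ȳ − b·x̄ = 11.326 − 3.053·3 = 2.167
ŷ(4) = 2.167 + 3.053·4 = 14.379
residual = y − ŷ = 15.59 − 14.379 = 1.211

1.211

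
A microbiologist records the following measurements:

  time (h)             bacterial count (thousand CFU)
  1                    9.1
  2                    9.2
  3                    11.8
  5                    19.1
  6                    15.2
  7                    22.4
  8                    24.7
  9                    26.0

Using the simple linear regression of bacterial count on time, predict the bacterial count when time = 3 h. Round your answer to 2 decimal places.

n = 8, Σx = 41, Σy = 137.5, Σxy = 838, Σx² = 269
Sxx = Σx² − (Σx)²/n = 269 − 210.125 = 58.875
Sxy = Σxy − (Σx)(Σy)/n = 838 − 704.6875 = 133.3125
b = Sxy/Sxx = 133.3125/58.875 = 2.264331
a = ȳ − b·x̄ = 17.1875 − 2.264331·5.125 = 5.582803
ŷ(3) = a + b·3 = 5.582803 + 2.264331·3 = 12.375796

12.38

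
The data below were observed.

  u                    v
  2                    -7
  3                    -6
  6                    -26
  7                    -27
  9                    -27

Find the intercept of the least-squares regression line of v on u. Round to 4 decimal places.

0.5602

n = 5, Σx = 27, Σy = -93, Σxy = -620, Σx² = 179
Sxx = Σx² − (Σx)²/n = 179 − 145.8 = 33.2
Sxy = Σxy − (Σx)(Σy)/n = -620 − (-502.2) = -117.8
b = Sxy/Sxx = -117.8/33.2 = -3.548193
a = ȳ − b·x̄ = -18.6 − (-3.548193)·5.4 = 0.560241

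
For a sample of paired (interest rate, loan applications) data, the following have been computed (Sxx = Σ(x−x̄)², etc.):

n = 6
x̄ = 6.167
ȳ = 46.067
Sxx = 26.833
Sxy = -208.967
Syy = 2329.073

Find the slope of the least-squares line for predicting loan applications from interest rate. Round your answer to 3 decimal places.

b = Sxy/Sxx = -208.967/26.833 = -7.787687

-7.788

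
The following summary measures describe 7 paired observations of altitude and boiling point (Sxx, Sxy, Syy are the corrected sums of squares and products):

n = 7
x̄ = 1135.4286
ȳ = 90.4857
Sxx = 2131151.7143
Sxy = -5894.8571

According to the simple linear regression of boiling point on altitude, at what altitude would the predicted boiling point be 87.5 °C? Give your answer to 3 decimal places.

b = Sxy/Sxx = -5894.8571/2131151.7143 = -0.002766
a = ȳ − b·x̄ = 90.4857 − (-0.002766)·1135.4286 = 93.626344
Set a + b·x = 87.5: x = (87.5 − 93.626344) / (-0.002766) = 2214.840631

2214.841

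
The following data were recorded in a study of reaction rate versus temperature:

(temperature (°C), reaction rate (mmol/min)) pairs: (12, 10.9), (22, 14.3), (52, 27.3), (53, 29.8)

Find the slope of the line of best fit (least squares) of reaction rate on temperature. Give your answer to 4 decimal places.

0.4459

n = 4, Σx = 139, Σy = 82.3, Σxy = 3444.4, Σx² = 6141
Sxx = Σx² − (Σx)²/n = 6141 − 4830.25 = 1310.75
Sxy = Σxy − (Σx)(Σy)/n = 3444.4 − 2859.925 = 584.475
b = Sxy/Sxx = 584.475/1310.75 = 0.445909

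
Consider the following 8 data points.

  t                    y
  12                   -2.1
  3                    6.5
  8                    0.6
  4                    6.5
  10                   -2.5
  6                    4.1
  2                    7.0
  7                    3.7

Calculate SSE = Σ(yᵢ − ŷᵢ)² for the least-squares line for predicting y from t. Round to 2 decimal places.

n = 8, Σx = 52, Σy = 23.8, Σxy = 64.6, Σx² = 422, Σy² = 175.02
Sxx = Σx² − (Σx)²/n = 422 − 338 = 84
Sxy = Σxy − (Σx)(Σy)/n = 64.6 − 154.7 = -90.1
Syy = Σy² − (Σy)²/n = 175.02 − 70.805 = 104.215
b = Sxy/Sxx = -90.1/84 = -1.072619
SSE = Syy − b·Sxy = 104.215 − (-1.072619)·(-90.1) = 7.572024

7.57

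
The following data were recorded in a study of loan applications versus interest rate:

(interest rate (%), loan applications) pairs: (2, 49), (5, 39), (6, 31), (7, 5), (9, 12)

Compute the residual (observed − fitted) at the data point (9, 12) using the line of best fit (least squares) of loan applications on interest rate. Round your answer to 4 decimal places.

n = 5, Σx = 29, Σy = 136, Σxy = 622, Σx² = 195
Sxx = Σx² − (Σx)²/n = 195 − 168.2 = 26.8
Sxy = Σxy − (Σx)(Σy)/n = 622 − 788.8 = -166.8
b = Sxy/Sxx = -166.8/26.8 = -6.223881
a = ȳ − b·x̄ = 27.2 − (-6.223881)·5.8 = 63.298507
ŷ(9) = 63.298507 + (-6.223881)·9 = 7.283582
residual = y − ŷ = 12 − 7.283582 = 4.716418

4.7164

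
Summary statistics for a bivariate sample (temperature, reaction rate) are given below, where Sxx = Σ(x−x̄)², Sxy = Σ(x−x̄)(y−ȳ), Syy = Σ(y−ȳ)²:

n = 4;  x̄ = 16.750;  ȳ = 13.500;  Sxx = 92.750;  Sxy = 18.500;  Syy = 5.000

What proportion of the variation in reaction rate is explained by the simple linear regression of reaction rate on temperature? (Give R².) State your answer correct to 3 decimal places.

0.738

R² = Sxy²/(Sxx·Syy) = (18.5)²/(92.75·5) = 0.738005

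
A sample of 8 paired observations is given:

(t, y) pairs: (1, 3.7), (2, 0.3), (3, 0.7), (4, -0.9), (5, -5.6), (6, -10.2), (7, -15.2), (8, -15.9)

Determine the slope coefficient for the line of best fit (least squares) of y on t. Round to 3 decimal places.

-3.001

n = 8, Σx = 36, Σy = -43.1, Σxy = -320, Σx² = 204
Sxx = Σx² − (Σx)²/n = 204 − 162 = 42
Sxy = Σxy − (Σx)(Σy)/n = -320 − (-193.95) = -126.05
b = Sxy/Sxx = -126.05/42 = -3.001190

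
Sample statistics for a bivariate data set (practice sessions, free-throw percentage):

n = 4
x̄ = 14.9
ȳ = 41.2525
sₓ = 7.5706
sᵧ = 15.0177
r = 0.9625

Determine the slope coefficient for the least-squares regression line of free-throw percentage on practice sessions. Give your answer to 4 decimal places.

1.9093

b = r · sᵧ/sₓ = 0.9625 · 15.0177/7.5706 = 1.909299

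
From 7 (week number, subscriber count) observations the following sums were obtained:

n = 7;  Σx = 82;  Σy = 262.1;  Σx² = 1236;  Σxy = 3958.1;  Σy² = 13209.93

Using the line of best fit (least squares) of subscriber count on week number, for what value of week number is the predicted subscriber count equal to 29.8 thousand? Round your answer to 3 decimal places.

Sxx = Σx² − (Σx)²/n = 1236 − 960.571429 = 275.428571
Sxy = Σxy − (Σx)(Σy)/n = 3958.1 − 3070.314286 = 887.785714
b = Sxy/Sxx = 887.785714/275.428571 = 3.223288
a = ȳ − b·x̄ = 37.442857 − 3.223288·11.714286 = -0.315664
Set a + b·x = 29.8: x = (29.8 − (-0.315664)) / 3.223288 = 9.343149

9.343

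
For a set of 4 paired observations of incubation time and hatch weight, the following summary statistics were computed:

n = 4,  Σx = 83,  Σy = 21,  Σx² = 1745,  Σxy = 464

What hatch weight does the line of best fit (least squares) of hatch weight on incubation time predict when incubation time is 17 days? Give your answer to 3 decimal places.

0.593

Sxx = Σx² − (Σx)²/n = 1745 − 1722.25 = 22.75
Sxy = Σxy − (Σx)(Σy)/n = 464 − 435.75 = 28.25
b = Sxy/Sxx = 28.25/22.75 = 1.241758
a = ȳ − b·x̄ = 5.25 − 1.241758·20.75 = -20.516484
ŷ(17) = a + b·17 = -20.516484 + 1.241758·17 = 0.593407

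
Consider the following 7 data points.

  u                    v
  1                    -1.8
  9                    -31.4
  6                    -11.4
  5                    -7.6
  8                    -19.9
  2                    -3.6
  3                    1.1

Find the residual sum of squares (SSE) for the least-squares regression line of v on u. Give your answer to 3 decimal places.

123.174

n = 7, Σx = 34, Σy = -74.6, Σxy = -553.9, Σx² = 220, Σy² = 1587.1
Sxx = Σx² − (Σx)²/n = 220 − 165.142857 = 54.857143
Sxy = Σxy − (Σx)(Σy)/n = -553.9 − (-362.342857) = -191.557143
Syy = Σy² − (Σy)²/n = 1587.1 − 795.022857 = 792.077143
b = Sxy/Sxx = -191.557143/54.857143 = -3.491927
SSE = Syy − b·Sxy = 792.077143 − (-3.491927)·(-191.557143) = 123.173568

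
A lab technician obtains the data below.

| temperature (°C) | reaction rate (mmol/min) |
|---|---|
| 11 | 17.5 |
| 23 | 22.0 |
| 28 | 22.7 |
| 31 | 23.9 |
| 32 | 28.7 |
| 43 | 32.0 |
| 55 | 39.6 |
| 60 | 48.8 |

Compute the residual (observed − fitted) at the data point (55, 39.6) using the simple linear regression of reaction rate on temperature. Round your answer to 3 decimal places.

-1.847

n = 8, Σx = 283, Σy = 235.2, Σxy = 9475.4, Σx² = 11893
Sxx = Σx² − (Σx)²/n = 11893 − 10011.125 = 1881.875
Sxy = Σxy − (Σx)(Σy)/n = 9475.4 − 8320.2 = 1155.2
b = Sxy/Sxx = 1155.2/1881.875 = 0.613856
a = ȳ − b·x̄ = 29.4 − 0.613856·35.375 = 7.684849
ŷ(55) = 7.684849 + 0.613856·55 = 41.446921
residual = y − ŷ = 39.6 − 41.446921 = -1.846921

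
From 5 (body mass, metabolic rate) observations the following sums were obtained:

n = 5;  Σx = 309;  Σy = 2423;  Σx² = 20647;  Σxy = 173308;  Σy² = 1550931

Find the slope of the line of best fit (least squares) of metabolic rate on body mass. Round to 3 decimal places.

15.196

Sxx = Σx² − (Σx)²/n = 20647 − 19096.2 = 1550.8
Sxy = Σxy − (Σx)(Σy)/n = 173308 − 149741.4 = 23566.6
b = Sxy/Sxx = 23566.6/1550.8 = 15.196415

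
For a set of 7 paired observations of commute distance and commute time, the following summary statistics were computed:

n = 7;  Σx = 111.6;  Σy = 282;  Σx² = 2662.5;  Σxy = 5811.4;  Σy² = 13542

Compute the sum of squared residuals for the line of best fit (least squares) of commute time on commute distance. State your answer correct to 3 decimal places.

Sxx = Σx² − (Σx)²/n = 2662.5 − 1779.222857 = 883.277143
Sxy = Σxy − (Σx)(Σy)/n = 5811.4 − 4495.885714 = 1315.514286
Syy = Σy² − (Σy)²/n = 13542 − 11360.571429 = 2181.428571
b = Sxy/Sxx = 1315.514286/883.277143 = 1.489356
SSE = Syy − b·Sxy = 2181.428571 − 1.489356·1315.514286 = 222.159219

222.159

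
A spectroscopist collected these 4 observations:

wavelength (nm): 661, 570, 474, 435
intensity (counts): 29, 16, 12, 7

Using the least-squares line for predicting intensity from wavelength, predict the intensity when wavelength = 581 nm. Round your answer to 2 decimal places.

20.15

n = 4, Σx = 2140, Σy = 64, Σxy = 37022, Σx² = 1175722
Sxx = Σx² − (Σx)²/n = 1175722 − 1144900 = 30822
Sxy = Σxy − (Σx)(Σy)/n = 37022 − 34240 = 2782
b = Sxy/Sxx = 2782/30822 = 0.090260
a = ȳ − b·x̄ = 16 − 0.090260·535 = -32.289209
ŷ(581) = a + b·581 = -32.289209 + 0.090260·581 = 20.151969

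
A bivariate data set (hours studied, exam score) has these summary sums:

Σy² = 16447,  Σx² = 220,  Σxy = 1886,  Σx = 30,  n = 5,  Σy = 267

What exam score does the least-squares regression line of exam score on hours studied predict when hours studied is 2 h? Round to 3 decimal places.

25.000

Sxx = Σx² − (Σx)²/n = 220 − 180 = 40
Sxy = Σxy − (Σx)(Σy)/n = 1886 − 1602 = 284
b = Sxy/Sxx = 284/40 = 7.1
a = ȳ − b·x̄ = 53.4 − 7.1·6 = 10.8
ŷ(2) = a + b·2 = 10.8 + 7.1·2 = 25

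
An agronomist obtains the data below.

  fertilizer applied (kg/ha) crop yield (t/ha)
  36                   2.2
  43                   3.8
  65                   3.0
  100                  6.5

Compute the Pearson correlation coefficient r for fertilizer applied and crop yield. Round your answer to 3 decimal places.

0.881

n = 4, Σx = 244, Σy = 15.5, Σxy = 1087.6, Σx² = 17370, Σy² = 70.53
Sxx = Σx² − (Σx)²/n = 17370 − 14884 = 2486
Sxy = Σxy − (Σx)(Σy)/n = 1087.6 − 945.5 = 142.1
Syy = Σy² − (Σy)²/n = 70.53 − 60.0625 = 10.4675
r = Sxy/√(Sxx·Syy) = 142.1/√(26022.205) = 142.1/161.313995 = 0.880891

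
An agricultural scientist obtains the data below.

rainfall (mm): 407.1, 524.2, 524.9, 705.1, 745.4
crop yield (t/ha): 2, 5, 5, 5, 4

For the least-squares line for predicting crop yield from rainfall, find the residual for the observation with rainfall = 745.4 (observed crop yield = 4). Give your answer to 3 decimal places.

n = 5, Σx = 2906.7, Σy = 21, Σxy = 12566.8, Σx² = 1768823.23
Sxx = Σx² − (Σx)²/n = 1768823.23 − 1689780.978 = 79042.252
Sxy = Σxy − (Σx)(Σy)/n = 12566.8 − 12208.14 = 358.66
b = Sxy/Sxx = 358.66/79042.252 = 0.004538
a = ȳ − b·x̄ = 4.2 − 0.004538·581.34 = 1.562127
ŷ(745.4) = 1.562127 + 0.004538·745.4 = 4.944434
residual = y − ŷ = 4 − 4.944434 = -0.944434

-0.944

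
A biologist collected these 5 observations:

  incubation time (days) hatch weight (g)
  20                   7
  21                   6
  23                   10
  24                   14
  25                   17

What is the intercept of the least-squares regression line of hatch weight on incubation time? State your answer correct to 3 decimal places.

-37.291

n = 5, Σx = 113, Σy = 54, Σxy = 1257, Σx² = 2571
Sxx = Σx² − (Σx)²/n = 2571 − 2553.8 = 17.2
Sxy = Σxy − (Σx)(Σy)/n = 1257 − 1220.4 = 36.6
b = Sxy/Sxx = 36.6/17.2 = 2.127907
a = ȳ − b·x̄ = 10.8 − 2.127907·22.6 = -37.290698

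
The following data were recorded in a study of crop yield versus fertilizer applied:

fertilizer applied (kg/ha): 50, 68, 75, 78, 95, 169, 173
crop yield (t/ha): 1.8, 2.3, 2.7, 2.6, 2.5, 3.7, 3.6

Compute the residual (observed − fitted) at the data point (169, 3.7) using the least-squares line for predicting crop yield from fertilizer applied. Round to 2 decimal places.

n = 7, Σx = 708, Σy = 19.2, Σxy = 2137.3, Σx² = 86348
Sxx = Σx² − (Σx)²/n = 86348 − 71609.142857 = 14738.857143
Sxy = Σxy − (Σx)(Σy)/n = 2137.3 − 1941.942857 = 195.357143
b = Sxy/Sxx = 195.357143/14738.857143 = 0.013255
a = ȳ − b·x̄ = 2.742857 − 0.013255·101.142857 = 1.402253
ŷ(169) = 1.402253 + 0.013255·169 = 3.642274
residual = y − ŷ = 3.7 − 3.642274 = 0.057726

0.06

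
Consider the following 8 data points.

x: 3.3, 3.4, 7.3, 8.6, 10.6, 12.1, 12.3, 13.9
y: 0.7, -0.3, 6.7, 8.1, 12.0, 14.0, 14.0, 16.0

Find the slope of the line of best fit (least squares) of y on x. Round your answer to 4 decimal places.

1.5334

n = 8, Σx = 71.5, Σy = 71.2, Σxy = 811.06, Σx² = 752.97
Sxx = Σx² − (Σx)²/n = 752.97 − 639.03125 = 113.93875
Sxy = Σxy − (Σx)(Σy)/n = 811.06 − 636.35 = 174.71
b = Sxy/Sxx = 174.71/113.93875 = 1.533368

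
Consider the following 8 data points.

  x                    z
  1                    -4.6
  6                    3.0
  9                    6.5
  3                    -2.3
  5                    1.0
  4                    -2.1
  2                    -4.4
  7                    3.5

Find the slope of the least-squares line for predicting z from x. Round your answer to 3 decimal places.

1.494

n = 8, Σx = 37, Σy = 0.6, Σxy = 77.3, Σx² = 221
Sxx = Σx² − (Σx)²/n = 221 − 171.125 = 49.875
Sxy = Σxy − (Σx)(Σy)/n = 77.3 − 2.775 = 74.525
b = Sxy/Sxx = 74.525/49.875 = 1.494236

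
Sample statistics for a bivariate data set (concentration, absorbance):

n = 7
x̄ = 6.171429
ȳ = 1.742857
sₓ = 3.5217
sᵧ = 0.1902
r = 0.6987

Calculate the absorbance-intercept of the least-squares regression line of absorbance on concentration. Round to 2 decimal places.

1.51

b = r · sᵧ/sₓ = 0.6987 · 0.1902/3.5217 = 0.037735
a = ȳ − b·x̄ = 1.742857 − 0.037735·6.171429 = 1.509976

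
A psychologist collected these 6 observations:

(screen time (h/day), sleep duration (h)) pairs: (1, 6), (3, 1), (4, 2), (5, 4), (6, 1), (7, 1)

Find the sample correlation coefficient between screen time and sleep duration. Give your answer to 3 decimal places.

-0.670

n = 6, Σx = 26, Σy = 15, Σxy = 50, Σx² = 136, Σy² = 59
Sxx = Σx² − (Σx)²/n = 136 − 112.666667 = 23.333333
Sxy = Σxy − (Σx)(Σy)/n = 50 − 65 = -15
Syy = Σy² − (Σy)²/n = 59 − 37.5 = 21.5
r = Sxy/√(Sxx·Syy) = -15/√(501.666667) = -15/22.397917 = -0.669705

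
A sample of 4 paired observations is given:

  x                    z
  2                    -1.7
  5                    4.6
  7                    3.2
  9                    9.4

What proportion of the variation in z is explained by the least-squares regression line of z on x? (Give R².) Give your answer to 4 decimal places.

n = 4, Σx = 23, Σy = 15.5, Σxy = 126.6, Σx² = 159, Σy² = 122.65
Sxx = Σx² − (Σx)²/n = 159 − 132.25 = 26.75
Sxy = Σxy − (Σx)(Σy)/n = 126.6 − 89.125 = 37.475
Syy = Σy² − (Σy)²/n = 122.65 − 60.0625 = 62.5875
R² = Sxy²/(Sxx·Syy) = (37.475)²/(26.75·62.5875) = 0.838826

0.8388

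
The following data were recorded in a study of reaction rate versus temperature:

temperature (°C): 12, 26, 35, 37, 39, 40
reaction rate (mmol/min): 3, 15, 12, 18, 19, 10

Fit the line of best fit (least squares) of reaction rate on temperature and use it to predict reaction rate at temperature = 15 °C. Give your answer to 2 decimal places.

6.38

n = 6, Σx = 189, Σy = 77, Σxy = 2653, Σx² = 6535
Sxx = Σx² − (Σx)²/n = 6535 − 5953.5 = 581.5
Sxy = Σxy − (Σx)(Σy)/n = 2653 − 2425.5 = 227.5
b = Sxy/Sxx = 227.5/581.5 = 0.391230
a = ȳ − b·x̄ = 12.833333 − 0.391230·31.5 = 0.509602
ŷ(15) = a + b·15 = 0.509602 + 0.391230·15 = 6.378045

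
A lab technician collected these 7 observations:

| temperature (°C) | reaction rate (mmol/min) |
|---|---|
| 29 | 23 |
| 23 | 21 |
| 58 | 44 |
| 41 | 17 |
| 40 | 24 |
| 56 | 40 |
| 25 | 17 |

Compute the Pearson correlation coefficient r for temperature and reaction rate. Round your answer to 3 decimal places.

n = 7, Σx = 272, Σy = 186, Σxy = 8024, Σx² = 11776, Σy² = 5660
Sxx = Σx² − (Σx)²/n = 11776 − 10569.142857 = 1206.857143
Sxy = Σxy − (Σx)(Σy)/n = 8024 − 7227.428571 = 796.571429
Syy = Σy² − (Σy)²/n = 5660 − 4942.285714 = 717.714286
r = Sxy/√(Sxx·Syy) = 796.571429/√(866178.612245) = 796.571429/930.687172 = 0.855896

0.856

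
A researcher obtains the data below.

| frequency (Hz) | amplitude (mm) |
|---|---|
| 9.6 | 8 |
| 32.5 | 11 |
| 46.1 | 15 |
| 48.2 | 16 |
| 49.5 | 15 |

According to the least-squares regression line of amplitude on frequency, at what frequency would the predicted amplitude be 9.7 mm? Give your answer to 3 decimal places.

20.364

n = 5, Σx = 185.9, Σy = 65, Σxy = 2639.5, Σx² = 8047.11
Sxx = Σx² − (Σx)²/n = 8047.11 − 6911.762 = 1135.348
Sxy = Σxy − (Σx)(Σy)/n = 2639.5 − 2416.7 = 222.8
b = Sxy/Sxx = 222.8/1135.348 = 0.196239
a = ȳ − b·x̄ = 13 − 0.196239·37.18 = 5.703819
Set a + b·x = 9.7: x = (9.7 − 5.703819) / 0.196239 = 20.363804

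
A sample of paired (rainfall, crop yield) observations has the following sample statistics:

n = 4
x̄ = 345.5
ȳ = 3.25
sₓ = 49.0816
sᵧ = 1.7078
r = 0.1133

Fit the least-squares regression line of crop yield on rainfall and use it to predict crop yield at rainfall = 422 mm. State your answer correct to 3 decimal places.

b = r · sᵧ/sₓ = 0.1133 · 1.7078/49.0816 = 0.003942
a = ȳ − b·x̄ = 3.25 − 0.003942·345.5 = 1.887940
ŷ(422) = a + b·422 = 1.887940 + 0.003942·422 = 3.551585

3.552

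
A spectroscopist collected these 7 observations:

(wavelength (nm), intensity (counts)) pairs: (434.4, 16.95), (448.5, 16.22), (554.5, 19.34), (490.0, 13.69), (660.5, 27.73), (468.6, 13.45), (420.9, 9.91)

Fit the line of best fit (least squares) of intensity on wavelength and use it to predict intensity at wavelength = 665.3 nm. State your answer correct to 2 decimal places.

n = 7, Σx = 3477.4, Σy = 117.29, Σxy = 60859.334, Σx² = 1770428.88
Sxx = Σx² − (Σx)²/n = 1770428.88 − 1727472.965714 = 42955.914286
Sxy = Σxy − (Σx)(Σy)/n = 60859.334 − 58266.320857 = 2593.013143
b = Sxy/Sxx = 2593.013143/42955.914286 = 0.060365
a = ȳ − b·x̄ = 16.755714 − 0.060365·496.771429 = -13.231655
ŷ(665.3) = a + b·665.3 = -13.231655 + 0.060365·665.3 = 26.928861

26.93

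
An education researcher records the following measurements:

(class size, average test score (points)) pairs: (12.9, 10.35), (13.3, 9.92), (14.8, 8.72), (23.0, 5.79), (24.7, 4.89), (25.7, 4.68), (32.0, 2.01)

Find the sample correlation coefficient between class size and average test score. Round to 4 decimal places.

n = 7, Σx = 146.4, Σy = 46.36, Σxy = 833.056, Σx² = 3385.92, Σy² = 364.946
Sxx = Σx² − (Σx)²/n = 3385.92 − 3061.851429 = 324.068571
Sxy = Σxy − (Σx)(Σy)/n = 833.056 − 969.586286 = -136.530286
Syy = Σy² − (Σy)²/n = 364.946 − 307.035657 = 57.910343
r = Sxy/√(Sxx·Syy) = -136.530286/√(18766.922081) = -136.530286/136.992416 = -0.996627

-0.9966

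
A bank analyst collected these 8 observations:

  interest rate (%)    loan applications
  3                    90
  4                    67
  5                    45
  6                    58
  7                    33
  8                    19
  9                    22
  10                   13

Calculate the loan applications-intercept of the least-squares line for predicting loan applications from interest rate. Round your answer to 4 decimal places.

n = 8, Σx = 52, Σy = 347, Σxy = 1822, Σx² = 380
Sxx = Σx² − (Σx)²/n = 380 − 338 = 42
Sxy = Σxy − (Σx)(Σy)/n = 1822 − 2255.5 = -433.5
b = Sxy/Sxx = -433.5/42 = -10.321429
a = ȳ − b·x̄ = 43.375 − (-10.321429)·6.5 = 110.464286

110.4643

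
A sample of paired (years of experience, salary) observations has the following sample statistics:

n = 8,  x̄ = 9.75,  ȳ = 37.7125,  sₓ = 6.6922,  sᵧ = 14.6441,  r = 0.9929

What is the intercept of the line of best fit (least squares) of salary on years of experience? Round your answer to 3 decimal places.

b = r · sᵧ/sₓ = 0.9929 · 14.6441/6.6922 = 2.172698
a = ȳ − b·x̄ = 37.7125 − 2.172698·9.75 = 16.528698

16.529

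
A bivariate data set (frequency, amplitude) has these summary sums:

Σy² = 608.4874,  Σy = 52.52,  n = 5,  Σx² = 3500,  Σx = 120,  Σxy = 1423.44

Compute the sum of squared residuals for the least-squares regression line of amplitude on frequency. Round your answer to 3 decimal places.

Sxx = Σx² − (Σx)²/n = 3500 − 2880 = 620
Sxy = Σxy − (Σx)(Σy)/n = 1423.44 − 1260.48 = 162.96
Syy = Σy² − (Σy)²/n = 608.4874 − 551.67008 = 56.81732
b = Sxy/Sxx = 162.96/620 = 0.262839
SSE = Syy − b·Sxy = 56.81732 − 0.262839·162.96 = 13.985124

13.985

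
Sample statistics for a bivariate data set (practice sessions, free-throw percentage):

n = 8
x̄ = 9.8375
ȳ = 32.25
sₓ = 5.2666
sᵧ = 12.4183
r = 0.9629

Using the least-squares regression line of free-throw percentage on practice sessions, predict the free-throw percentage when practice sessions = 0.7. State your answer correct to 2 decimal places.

b = r · sᵧ/sₓ = 0.9629 · 12.4183/5.2666 = 2.270456
a = ȳ − b·x̄ = 32.25 − 2.270456·9.8375 = 9.914394
ŷ(0.7) = a + b·0.7 = 9.914394 + 2.270456·0.7 = 11.503713

11.50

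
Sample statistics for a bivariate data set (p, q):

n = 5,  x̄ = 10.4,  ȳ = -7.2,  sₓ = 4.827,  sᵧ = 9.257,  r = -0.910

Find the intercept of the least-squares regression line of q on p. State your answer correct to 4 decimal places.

10.9496

b = r · sᵧ/sₓ = -0.91 · 9.257/4.827 = -1.745156
a = ȳ − b·x̄ = -7.2 − (-1.745156)·10.4 = 10.949627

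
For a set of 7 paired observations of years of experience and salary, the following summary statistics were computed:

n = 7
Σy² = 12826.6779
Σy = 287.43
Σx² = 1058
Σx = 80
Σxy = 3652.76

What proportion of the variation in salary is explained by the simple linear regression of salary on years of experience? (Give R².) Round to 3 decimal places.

0.919

Sxx = Σx² − (Σx)²/n = 1058 − 914.285714 = 143.714286
Sxy = Σxy − (Σx)(Σy)/n = 3652.76 − 3284.914286 = 367.845714
Syy = Σy² − (Σy)²/n = 12826.6779 − 11802.286414 = 1024.391486
R² = Sxy²/(Sxx·Syy) = (367.845714)²/(143.714286·1024.391486) = 0.919106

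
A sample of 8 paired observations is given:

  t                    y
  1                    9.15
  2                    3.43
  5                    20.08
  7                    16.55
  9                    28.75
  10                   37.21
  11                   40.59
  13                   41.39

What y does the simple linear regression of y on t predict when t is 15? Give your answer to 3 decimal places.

49.679

n = 8, Σx = 58, Σy = 197.15, Σxy = 1847.67, Σx² = 550
Sxx = Σx² − (Σx)²/n = 550 − 420.5 = 129.5
Sxy = Σxy − (Σx)(Σy)/n = 1847.67 − 1429.3375 = 418.3325
b = Sxy/Sxx = 418.3325/129.5 = 3.230367
a = ȳ − b·x̄ = 24.64375 − 3.230367·7.25 = 1.223591
ŷ(15) = a + b·15 = 1.223591 + 3.230367·15 = 49.679093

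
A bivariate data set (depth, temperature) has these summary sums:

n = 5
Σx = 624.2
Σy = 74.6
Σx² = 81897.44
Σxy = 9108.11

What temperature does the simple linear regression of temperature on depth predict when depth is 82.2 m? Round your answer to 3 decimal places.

17.120

Sxx = Σx² − (Σx)²/n = 81897.44 − 77925.128 = 3972.312
Sxy = Σxy − (Σx)(Σy)/n = 9108.11 − 9313.064 = -204.954
b = Sxy/Sxx = -204.954/3972.312 = -0.051596
a = ȳ − b·x̄ = 14.92 − (-0.051596)·124.84 = 21.361200
ŷ(82.2) = a + b·82.2 = 21.361200 + (-0.051596)·82.2 = 17.120038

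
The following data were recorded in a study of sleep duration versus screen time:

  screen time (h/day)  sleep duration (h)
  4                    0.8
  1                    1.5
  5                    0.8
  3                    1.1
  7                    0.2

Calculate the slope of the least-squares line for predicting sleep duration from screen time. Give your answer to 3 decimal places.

-0.210

n = 5, Σx = 20, Σy = 4.4, Σxy = 13.4, Σx² = 100
Sxx = Σx² − (Σx)²/n = 100 − 80 = 20
Sxy = Σxy − (Σx)(Σy)/n = 13.4 − 17.6 = -4.2
b = Sxy/Sxx = -4.2/20 = -0.21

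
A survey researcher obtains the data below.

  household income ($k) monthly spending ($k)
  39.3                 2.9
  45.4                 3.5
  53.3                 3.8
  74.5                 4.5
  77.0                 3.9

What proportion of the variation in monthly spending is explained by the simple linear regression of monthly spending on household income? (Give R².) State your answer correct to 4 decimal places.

n = 5, Σx = 289.5, Σy = 18.6, Σxy = 1110.96, Σx² = 17925.79, Σy² = 70.56
Sxx = Σx² − (Σx)²/n = 17925.79 − 16762.05 = 1163.74
Sxy = Σxy − (Σx)(Σy)/n = 1110.96 − 1076.94 = 34.02
Syy = Σy² − (Σy)²/n = 70.56 − 69.192 = 1.368
R² = Sxy²/(Sxx·Syy) = (34.02)²/(1163.74·1.368) = 0.726987

0.7270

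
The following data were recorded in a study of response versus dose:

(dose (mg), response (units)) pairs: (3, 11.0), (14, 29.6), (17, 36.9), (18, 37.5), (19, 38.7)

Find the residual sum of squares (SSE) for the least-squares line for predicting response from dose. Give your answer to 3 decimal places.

2.363

n = 5, Σx = 71, Σy = 153.7, Σxy = 2485, Σx² = 1179, Σy² = 5262.71
Sxx = Σx² − (Σx)²/n = 1179 − 1008.2 = 170.8
Sxy = Σxy − (Σx)(Σy)/n = 2485 − 2182.54 = 302.46
Syy = Σy² − (Σy)²/n = 5262.71 − 4724.738 = 537.972
b = Sxy/Sxx = 302.46/170.8 = 1.770843
SSE = Syy − b·Sxy = 537.972 − 1.770843·302.46 = 2.362799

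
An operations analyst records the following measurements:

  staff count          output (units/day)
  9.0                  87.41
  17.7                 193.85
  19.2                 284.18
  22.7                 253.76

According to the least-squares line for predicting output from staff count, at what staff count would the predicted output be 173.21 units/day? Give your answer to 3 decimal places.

14.830

n = 4, Σx = 68.6, Σy = 819.2, Σxy = 15434.443, Σx² = 1278.22
Sxx = Σx² − (Σx)²/n = 1278.22 − 1176.49 = 101.73
Sxy = Σxy − (Σx)(Σy)/n = 15434.443 − 14049.28 = 1385.163
b = Sxy/Sxx = 1385.163/101.73 = 13.616072
a = ȳ − b·x̄ = 204.8 − 13.616072·17.15 = -28.715634
Set a + b·x = 173.21: x = (173.21 − (-28.715634)) / 13.616072 = 14.829948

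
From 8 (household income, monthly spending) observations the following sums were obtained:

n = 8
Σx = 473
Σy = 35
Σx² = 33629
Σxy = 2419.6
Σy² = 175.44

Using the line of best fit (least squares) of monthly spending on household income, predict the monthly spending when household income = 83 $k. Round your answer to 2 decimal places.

Sxx = Σx² − (Σx)²/n = 33629 − 27966.125 = 5662.875
Sxy = Σxy − (Σx)(Σy)/n = 2419.6 − 2069.375 = 350.225
b = Sxy/Sxx = 350.225/5662.875 = 0.061846
a = ȳ − b·x̄ = 4.375 − 0.061846·59.125 = 0.718367
ŷ(83) = a + b·83 = 0.718367 + 0.061846·83 = 5.851568

5.85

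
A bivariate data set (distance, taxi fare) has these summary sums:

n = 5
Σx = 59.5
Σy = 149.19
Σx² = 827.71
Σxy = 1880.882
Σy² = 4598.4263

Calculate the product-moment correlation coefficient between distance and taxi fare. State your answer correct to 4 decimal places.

Sxx = Σx² − (Σx)²/n = 827.71 − 708.05 = 119.66
Sxy = Σxy − (Σx)(Σy)/n = 1880.882 − 1775.361 = 105.521
Syy = Σy² − (Σy)²/n = 4598.4263 − 4451.53122 = 146.89508
r = Sxy/√(Sxx·Syy) = 105.521/√(17577.465273) = 105.521/132.580033 = 0.795904

0.7959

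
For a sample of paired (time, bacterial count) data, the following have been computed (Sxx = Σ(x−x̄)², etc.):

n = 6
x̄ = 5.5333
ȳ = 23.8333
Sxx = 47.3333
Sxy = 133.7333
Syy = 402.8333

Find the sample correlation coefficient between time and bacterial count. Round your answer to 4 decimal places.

0.9685

r = Sxy/√(Sxx·Syy) = 133.7333/√(19067.429439) = 133.7333/138.084863 = 0.968486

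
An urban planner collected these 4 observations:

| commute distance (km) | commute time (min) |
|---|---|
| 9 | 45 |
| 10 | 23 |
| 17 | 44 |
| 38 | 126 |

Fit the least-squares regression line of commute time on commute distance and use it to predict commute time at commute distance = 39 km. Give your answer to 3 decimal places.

n = 4, Σx = 74, Σy = 238, Σxy = 6171, Σx² = 1914
Sxx = Σx² − (Σx)²/n = 1914 − 1369 = 545
Sxy = Σxy − (Σx)(Σy)/n = 6171 − 4403 = 1768
b = Sxy/Sxx = 1768/545 = 3.244037
a = ȳ − b·x̄ = 59.5 − 3.244037·18.5 = -0.514679
ŷ(39) = a + b·39 = -0.514679 + 3.244037·39 = 126.002752

126.003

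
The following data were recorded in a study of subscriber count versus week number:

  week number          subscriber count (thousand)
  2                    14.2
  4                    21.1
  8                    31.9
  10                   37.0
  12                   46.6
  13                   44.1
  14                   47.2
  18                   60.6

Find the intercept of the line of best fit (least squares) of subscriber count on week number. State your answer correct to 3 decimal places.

n = 8, Σx = 81, Σy = 302.7, Σxy = 3622.1, Σx² = 1017
Sxx = Σx² − (Σx)²/n = 1017 − 820.125 = 196.875
Sxy = Σxy − (Σx)(Σy)/n = 3622.1 − 3064.8375 = 557.2625
b = Sxy/Sxx = 557.2625/196.875 = 2.830540
a = ȳ − b·x̄ = 37.8375 − 2.830540·10.125 = 9.178286

9.178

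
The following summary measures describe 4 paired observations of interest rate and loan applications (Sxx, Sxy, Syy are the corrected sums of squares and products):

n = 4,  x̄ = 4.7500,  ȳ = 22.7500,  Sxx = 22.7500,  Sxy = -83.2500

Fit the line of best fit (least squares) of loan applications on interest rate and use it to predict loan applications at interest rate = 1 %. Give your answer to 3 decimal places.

36.473

b = Sxy/Sxx = -83.25/22.75 = -3.659341
a = ȳ − b·x̄ = 22.75 − (-3.659341)·4.75 = 40.131868
ŷ(1) = a + b·1 = 40.131868 + (-3.659341)·1 = 36.472527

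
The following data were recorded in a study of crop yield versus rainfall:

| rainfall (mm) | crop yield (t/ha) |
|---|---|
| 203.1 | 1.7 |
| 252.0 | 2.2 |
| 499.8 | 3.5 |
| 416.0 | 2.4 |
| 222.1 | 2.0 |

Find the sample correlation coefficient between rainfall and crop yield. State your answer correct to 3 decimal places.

n = 5, Σx = 1593, Σy = 11.8, Σxy = 4091.57, Σx² = 576938.06, Σy² = 29.74
Sxx = Σx² − (Σx)²/n = 576938.06 − 507529.8 = 69408.26
Sxy = Σxy − (Σx)(Σy)/n = 4091.57 − 3759.48 = 332.09
Syy = Σy² − (Σy)²/n = 29.74 − 27.848 = 1.892
r = Sxy/√(Sxx·Syy) = 332.09/√(131320.42792) = 332.09/362.381605 = 0.916410

0.916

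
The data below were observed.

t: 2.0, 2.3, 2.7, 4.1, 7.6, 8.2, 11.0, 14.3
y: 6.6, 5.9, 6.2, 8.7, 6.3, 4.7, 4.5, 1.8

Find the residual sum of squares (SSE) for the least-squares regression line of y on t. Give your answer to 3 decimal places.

n = 8, Σx = 52.2, Σy = 44.7, Σxy = 240.84, Σx² = 483.88, Σy² = 277.77
Sxx = Σx² − (Σx)²/n = 483.88 − 340.605 = 143.275
Sxy = Σxy − (Σx)(Σy)/n = 240.84 − 291.6675 = -50.8275
Syy = Σy² − (Σy)²/n = 277.77 − 249.76125 = 28.00875
b = Sxy/Sxx = -50.8275/143.275 = -0.354755
SSE = Syy − b·Sxy = 28.00875 − (-0.354755)·(-50.8275) = 9.977448

9.977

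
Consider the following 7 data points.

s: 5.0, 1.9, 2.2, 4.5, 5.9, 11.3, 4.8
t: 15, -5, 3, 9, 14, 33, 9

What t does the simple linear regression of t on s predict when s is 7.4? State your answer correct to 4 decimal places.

n = 7, Σx = 35.6, Σy = 78, Σxy = 611.3, Σx² = 239.24
Sxx = Σx² − (Σx)²/n = 239.24 − 181.051429 = 58.188571
Sxy = Σxy − (Σx)(Σy)/n = 611.3 − 396.685714 = 214.614286
b = Sxy/Sxx = 214.614286/58.188571 = 3.688255
a = ȳ − b·x̄ = 11.142857 − 3.688255·5.085714 = -7.614554
ŷ(7.4) = a + b·7.4 = -7.614554 + 3.688255·7.4 = 19.678533

19.6785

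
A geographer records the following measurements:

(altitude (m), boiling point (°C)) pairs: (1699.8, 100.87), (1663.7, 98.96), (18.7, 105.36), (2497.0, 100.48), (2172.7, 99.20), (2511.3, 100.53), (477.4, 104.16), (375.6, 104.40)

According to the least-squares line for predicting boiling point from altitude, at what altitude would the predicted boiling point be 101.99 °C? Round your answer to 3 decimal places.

n = 8, Σx = 11416.2, Σy = 813.96, Σxy = 1145898.823, Σx² = 23288815.52
Sxx = Σx² − (Σx)²/n = 23288815.52 − 16291202.805 = 6997612.715
Sxy = Σxy − (Σx)(Σy)/n = 1145898.823 − 1161541.269 = -15642.446
b = Sxy/Sxx = -15642.446/6997612.715 = -0.002235
a = ȳ − b·x̄ = 101.745 − (-0.002235)·1427.025 = 104.934968
Set a + b·x = 101.99: x = (101.99 − 104.934968) / (-0.002235) = 1317.424806

1317.425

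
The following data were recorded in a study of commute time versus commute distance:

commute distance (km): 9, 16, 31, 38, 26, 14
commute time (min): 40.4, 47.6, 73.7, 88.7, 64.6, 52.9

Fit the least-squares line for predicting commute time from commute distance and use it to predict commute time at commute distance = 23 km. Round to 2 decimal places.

62.37

n = 6, Σx = 134, Σy = 367.9, Σxy = 9200.7, Σx² = 3614
Sxx = Σx² − (Σx)²/n = 3614 − 2992.666667 = 621.333333
Sxy = Σxy − (Σx)(Σy)/n = 9200.7 − 8216.433333 = 984.266667
b = Sxy/Sxx = 984.266667/621.333333 = 1.584120
a = ȳ − b·x̄ = 61.316667 − 1.584120·22.333333 = 25.937983
ŷ(23) = a + b·23 = 25.937983 + 1.584120·23 = 62.372747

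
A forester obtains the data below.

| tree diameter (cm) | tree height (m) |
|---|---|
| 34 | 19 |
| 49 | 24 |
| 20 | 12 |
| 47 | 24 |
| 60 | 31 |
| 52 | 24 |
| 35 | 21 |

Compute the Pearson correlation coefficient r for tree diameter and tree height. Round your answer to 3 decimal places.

n = 7, Σx = 297, Σy = 155, Σxy = 7033, Σx² = 13695, Σy² = 3635
Sxx = Σx² − (Σx)²/n = 13695 − 12601.285714 = 1093.714286
Sxy = Σxy − (Σx)(Σy)/n = 7033 − 6576.428571 = 456.571429
Syy = Σy² − (Σy)²/n = 3635 − 3432.142857 = 202.857143
r = Sxy/√(Sxx·Syy) = 456.571429/√(221867.755102) = 456.571429/471.028402 = 0.969308

0.969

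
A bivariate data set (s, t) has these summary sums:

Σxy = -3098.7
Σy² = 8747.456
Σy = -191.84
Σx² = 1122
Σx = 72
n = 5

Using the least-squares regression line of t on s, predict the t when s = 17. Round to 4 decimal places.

-48.6277

Sxx = Σx² − (Σx)²/n = 1122 − 1036.8 = 85.2
Sxy = Σxy − (Σx)(Σy)/n = -3098.7 − (-2762.496) = -336.204
b = Sxy/Sxx = -336.204/85.2 = -3.946056
a = ȳ − b·x̄ = -38.368 − (-3.946056)·14.4 = 18.455211
ŷ(17) = a + b·17 = 18.455211 + (-3.946056)·17 = -48.627746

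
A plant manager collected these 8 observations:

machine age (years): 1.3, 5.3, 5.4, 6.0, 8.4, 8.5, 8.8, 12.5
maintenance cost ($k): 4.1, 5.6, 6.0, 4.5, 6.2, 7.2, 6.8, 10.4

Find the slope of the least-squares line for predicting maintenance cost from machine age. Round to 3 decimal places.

n = 8, Σx = 56.2, Σy = 50.8, Σxy = 397.53, Σx² = 471.44
Sxx = Σx² − (Σx)²/n = 471.44 − 394.805 = 76.635
Sxy = Σxy − (Σx)(Σy)/n = 397.53 − 356.87 = 40.66
b = Sxy/Sxx = 40.66/76.635 = 0.530567

0.531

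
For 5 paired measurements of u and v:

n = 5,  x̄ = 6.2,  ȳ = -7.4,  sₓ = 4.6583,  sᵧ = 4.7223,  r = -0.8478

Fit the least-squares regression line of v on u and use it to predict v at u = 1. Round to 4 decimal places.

-2.9309

b = r · sᵧ/sₓ = -0.8478 · 4.7223/4.6583 = -0.859448
a = ȳ − b·x̄ = -7.4 − (-0.859448)·6.2 = -2.071423
ŷ(1) = a + b·1 = -2.071423 + (-0.859448)·1 = -2.930871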